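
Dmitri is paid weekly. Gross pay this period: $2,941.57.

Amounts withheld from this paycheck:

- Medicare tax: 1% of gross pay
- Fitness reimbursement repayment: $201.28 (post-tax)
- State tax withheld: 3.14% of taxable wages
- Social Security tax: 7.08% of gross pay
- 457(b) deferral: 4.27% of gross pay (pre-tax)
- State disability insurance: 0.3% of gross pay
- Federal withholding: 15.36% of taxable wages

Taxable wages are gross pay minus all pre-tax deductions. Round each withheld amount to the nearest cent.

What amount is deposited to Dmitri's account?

$1,847.23

457(b) deferral: $2,941.57 × 0.0427 = $125.61
Taxable wages = $2,941.57 − $125.61 = $2,815.96
Federal withholding: $2,815.96 × 0.1536 = $432.53
State tax withheld: $2,815.96 × 0.0314 = $88.42
Medicare tax: $2,941.57 × 0.01 = $29.42
State disability insurance: $2,941.57 × 0.003 = $8.82
Social Security tax: $2,941.57 × 0.0708 = $208.26
Fitness reimbursement repayment: $201.28
Total deductions = $125.61 + $432.53 + $88.42 + $29.42 + $8.82 + $208.26 + $201.28 = $1,094.34
Net pay = $2,941.57 − $1,094.34 = $1,847.23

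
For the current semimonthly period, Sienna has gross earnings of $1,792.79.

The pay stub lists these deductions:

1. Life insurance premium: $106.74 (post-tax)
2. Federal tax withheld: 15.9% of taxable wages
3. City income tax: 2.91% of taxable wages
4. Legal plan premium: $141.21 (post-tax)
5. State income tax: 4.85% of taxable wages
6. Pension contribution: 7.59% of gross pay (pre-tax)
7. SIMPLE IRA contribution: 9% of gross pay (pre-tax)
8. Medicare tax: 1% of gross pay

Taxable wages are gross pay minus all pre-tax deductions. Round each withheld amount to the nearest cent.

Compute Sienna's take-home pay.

Pension contribution: $1,792.79 × 0.0759 = $136.07
SIMPLE IRA contribution: $1,792.79 × 0.09 = $161.35
Pre-tax total = $136.07 + $161.35 = $297.42
Taxable wages = $1,792.79 − $297.42 = $1,495.37
City income tax: $1,495.37 × 0.0291 = $43.52
State income tax: $1,495.37 × 0.0485 = $72.53
Federal tax withheld: $1,495.37 × 0.159 = $237.76
Medicare tax: $1,792.79 × 0.01 = $17.93
Life insurance premium: $106.74
Legal plan premium: $141.21
Total deductions = $136.07 + $161.35 + $43.52 + $72.53 + $237.76 + $17.93 + $106.74 + $141.21 = $917.11
Net pay = $1,792.79 − $917.11 = $875.68

$875.68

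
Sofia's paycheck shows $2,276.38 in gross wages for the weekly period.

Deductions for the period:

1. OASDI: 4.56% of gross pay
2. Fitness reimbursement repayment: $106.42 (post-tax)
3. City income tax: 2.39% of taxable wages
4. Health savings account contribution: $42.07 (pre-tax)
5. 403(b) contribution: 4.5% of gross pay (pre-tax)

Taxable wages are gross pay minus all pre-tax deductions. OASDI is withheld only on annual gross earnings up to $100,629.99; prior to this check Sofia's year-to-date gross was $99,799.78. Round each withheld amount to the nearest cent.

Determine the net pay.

403(b) contribution: $2,276.38 × 0.045 = $102.44
Health savings account contribution: $42.07
Pre-tax total = $102.44 + $42.07 = $144.51
Taxable wages = $2,276.38 − $144.51 = $2,131.87
City income tax: $2,131.87 × 0.0239 = $50.95
OASDI: only $100,629.99 − $99,799.78 = $830.21 of this check is subject → $830.21 × 0.0456 = $37.86
Fitness reimbursement repayment: $106.42
Total deductions = $102.44 + $42.07 + $50.95 + $37.86 + $106.42 = $339.74
Net pay = $2,276.38 − $339.74 = $1,936.64

$1,936.64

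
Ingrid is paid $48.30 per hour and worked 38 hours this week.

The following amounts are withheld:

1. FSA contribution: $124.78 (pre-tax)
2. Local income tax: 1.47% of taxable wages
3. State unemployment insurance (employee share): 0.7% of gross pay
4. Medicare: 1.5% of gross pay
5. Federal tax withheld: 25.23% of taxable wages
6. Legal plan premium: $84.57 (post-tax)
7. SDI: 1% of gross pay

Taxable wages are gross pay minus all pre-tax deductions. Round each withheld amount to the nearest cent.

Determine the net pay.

Gross pay: 38 × $48.30 = $1835.40
FSA contribution: $124.78
Taxable wages = $1835.40 − $124.78 = $1710.62
Local income tax: $1710.62 × 0.0147 = $25.15
Federal tax withheld: $1710.62 × 0.2523 = $431.59
Medicare: $1835.40 × 0.015 = $27.53
SDI: $1835.40 × 0.01 = $18.35
State unemployment insurance (employee share): $1835.40 × 0.007 = $12.85
Legal plan premium: $84.57
Total deductions = $124.78 + $25.15 + $431.59 + $27.53 + $18.35 + $12.85 + $84.57 = $724.82
Net pay = $1835.40 − $724.82 = $1110.58

$1110.58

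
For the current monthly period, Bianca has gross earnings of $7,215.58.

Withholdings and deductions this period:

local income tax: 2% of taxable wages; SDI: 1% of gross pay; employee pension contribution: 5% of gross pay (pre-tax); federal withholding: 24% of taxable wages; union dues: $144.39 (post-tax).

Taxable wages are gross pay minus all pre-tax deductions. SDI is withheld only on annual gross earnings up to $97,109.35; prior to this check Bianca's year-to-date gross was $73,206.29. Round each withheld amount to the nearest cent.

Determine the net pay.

Employee pension contribution: $7,215.58 × 0.05 = $360.78
Taxable wages = $7,215.58 − $360.78 = $6,854.80
Local income tax: $6,854.80 × 0.02 = $137.10
Federal withholding: $6,854.80 × 0.24 = $1,645.15
SDI: cap not yet reached, full $7,215.58 is subject → $7,215.58 × 0.01 = $72.16
Union dues: $144.39
Total deductions = $360.78 + $137.10 + $1,645.15 + $72.16 + $144.39 = $2,359.58
Net pay = $7,215.58 − $2,359.58 = $4,856.00

$4,856.00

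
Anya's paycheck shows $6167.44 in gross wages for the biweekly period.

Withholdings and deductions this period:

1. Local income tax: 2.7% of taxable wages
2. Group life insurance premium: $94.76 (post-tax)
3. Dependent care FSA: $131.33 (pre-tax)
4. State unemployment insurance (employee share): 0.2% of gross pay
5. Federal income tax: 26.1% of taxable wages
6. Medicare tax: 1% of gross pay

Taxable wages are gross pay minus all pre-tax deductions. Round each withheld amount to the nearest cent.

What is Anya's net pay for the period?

Dependent care FSA: $131.33
Taxable wages = $6167.44 − $131.33 = $6036.11
Local income tax: $6036.11 × 0.027 = $162.97
Federal income tax: $6036.11 × 0.261 = $1575.42
State unemployment insurance (employee share): $6167.44 × 0.002 = $12.33
Medicare tax: $6167.44 × 0.01 = $61.67
Group life insurance premium: $94.76
Total deductions = $131.33 + $162.97 + $1575.42 + $12.33 + $61.67 + $94.76 = $2038.48
Net pay = $6167.44 − $2038.48 = $4128.96

$4128.96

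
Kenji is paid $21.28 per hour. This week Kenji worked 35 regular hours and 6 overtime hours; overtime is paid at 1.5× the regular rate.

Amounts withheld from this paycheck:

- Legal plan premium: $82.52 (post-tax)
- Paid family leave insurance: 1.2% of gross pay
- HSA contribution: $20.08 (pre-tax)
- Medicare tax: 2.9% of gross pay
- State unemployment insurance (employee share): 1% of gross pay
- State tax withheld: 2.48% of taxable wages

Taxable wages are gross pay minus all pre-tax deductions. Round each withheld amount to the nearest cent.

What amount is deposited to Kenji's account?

Regular pay: 35 × $21.28 = $744.80
Overtime pay: 6 × $21.28 × 1.5 = $191.52
Gross pay = $744.80 + $191.52 = $936.32
HSA contribution: $20.08
Taxable wages = $936.32 − $20.08 = $916.24
State tax withheld: $916.24 × 0.0248 = $22.72
Medicare tax: $936.32 × 0.029 = $27.15
Paid family leave insurance: $936.32 × 0.012 = $11.24
State unemployment insurance (employee share): $936.32 × 0.01 = $9.36
Legal plan premium: $82.52
Total deductions = $20.08 + $22.72 + $27.15 + $11.24 + $9.36 + $82.52 = $173.07
Net pay = $936.32 − $173.07 = $763.25

$763.25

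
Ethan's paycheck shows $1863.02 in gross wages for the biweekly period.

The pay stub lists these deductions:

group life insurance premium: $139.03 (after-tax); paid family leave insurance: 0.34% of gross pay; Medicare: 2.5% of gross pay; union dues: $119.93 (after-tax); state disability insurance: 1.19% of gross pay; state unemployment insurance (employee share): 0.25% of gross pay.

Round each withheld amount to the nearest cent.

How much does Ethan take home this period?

$1524.32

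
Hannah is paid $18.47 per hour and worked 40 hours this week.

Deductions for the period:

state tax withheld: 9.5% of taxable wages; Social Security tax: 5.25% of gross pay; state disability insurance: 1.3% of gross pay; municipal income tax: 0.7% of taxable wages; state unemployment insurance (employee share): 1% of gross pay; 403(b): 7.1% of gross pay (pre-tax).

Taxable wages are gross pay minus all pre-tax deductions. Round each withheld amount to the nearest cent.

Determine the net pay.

Gross pay: 40 × $18.47 = $738.80
403(b): $738.80 × 0.071 = $52.45
Taxable wages = $738.80 − $52.45 = $686.35
Municipal income tax: $686.35 × 0.007 = $4.80
State tax withheld: $686.35 × 0.095 = $65.20
Social Security tax: $738.80 × 0.0525 = $38.79
State disability insurance: $738.80 × 0.013 = $9.60
State unemployment insurance (employee share): $738.80 × 0.01 = $7.39
Total deductions = $52.45 + $4.80 + $65.20 + $38.79 + $9.60 + $7.39 = $178.23
Net pay = $738.80 − $178.23 = $560.57

$560.57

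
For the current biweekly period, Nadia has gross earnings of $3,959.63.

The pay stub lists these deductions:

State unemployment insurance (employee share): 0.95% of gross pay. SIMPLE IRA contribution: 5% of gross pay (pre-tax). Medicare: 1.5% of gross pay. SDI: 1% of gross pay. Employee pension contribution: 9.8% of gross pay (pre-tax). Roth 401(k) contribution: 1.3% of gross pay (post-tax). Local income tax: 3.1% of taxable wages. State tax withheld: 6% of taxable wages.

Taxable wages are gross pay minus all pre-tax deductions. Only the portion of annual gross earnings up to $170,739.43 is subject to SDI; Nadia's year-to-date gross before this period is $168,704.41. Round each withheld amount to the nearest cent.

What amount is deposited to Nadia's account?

SIMPLE IRA contribution: $3,959.63 × 0.05 = $197.98
Employee pension contribution: $3,959.63 × 0.098 = $388.04
Pre-tax total = $197.98 + $388.04 = $586.02
Taxable wages = $3,959.63 − $586.02 = $3,373.61
State tax withheld: $3,373.61 × 0.06 = $202.42
Local income tax: $3,373.61 × 0.031 = $104.58
SDI: only $170,739.43 − $168,704.41 = $2,035.02 of this check is subject → $2,035.02 × 0.01 = $20.35
Medicare: $3,959.63 × 0.015 = $59.39
State unemployment insurance (employee share): $3,959.63 × 0.0095 = $37.62
Roth 401(k) contribution: $3,959.63 × 0.013 = $51.48
Total deductions = $197.98 + $388.04 + $202.42 + $104.58 + $20.35 + $59.39 + $37.62 + $51.48 = $1,061.86
Net pay = $3,959.63 − $1,061.86 = $2,897.77

$2,897.77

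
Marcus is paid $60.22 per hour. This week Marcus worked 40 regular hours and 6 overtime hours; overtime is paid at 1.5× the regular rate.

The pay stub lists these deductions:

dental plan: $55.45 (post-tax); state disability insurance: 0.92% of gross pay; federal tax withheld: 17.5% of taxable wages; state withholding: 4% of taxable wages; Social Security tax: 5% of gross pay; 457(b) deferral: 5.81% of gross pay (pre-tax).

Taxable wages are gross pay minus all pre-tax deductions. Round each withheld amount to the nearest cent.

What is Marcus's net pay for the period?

$1951.65

Regular pay: 40 × $60.22 = $2408.80
Overtime pay: 6 × $60.22 × 1.5 = $541.98
Gross pay = $2408.80 + $541.98 = $2950.78
457(b) deferral: $2950.78 × 0.0581 = $171.44
Taxable wages = $2950.78 − $171.44 = $2779.34
Federal tax withheld: $2779.34 × 0.175 = $486.38
State withholding: $2779.34 × 0.04 = $111.17
Social Security tax: $2950.78 × 0.05 = $147.54
State disability insurance: $2950.78 × 0.0092 = $27.15
Dental plan: $55.45
Total deductions = $171.44 + $486.38 + $111.17 + $147.54 + $27.15 + $55.45 = $999.13
Net pay = $2950.78 − $999.13 = $1951.65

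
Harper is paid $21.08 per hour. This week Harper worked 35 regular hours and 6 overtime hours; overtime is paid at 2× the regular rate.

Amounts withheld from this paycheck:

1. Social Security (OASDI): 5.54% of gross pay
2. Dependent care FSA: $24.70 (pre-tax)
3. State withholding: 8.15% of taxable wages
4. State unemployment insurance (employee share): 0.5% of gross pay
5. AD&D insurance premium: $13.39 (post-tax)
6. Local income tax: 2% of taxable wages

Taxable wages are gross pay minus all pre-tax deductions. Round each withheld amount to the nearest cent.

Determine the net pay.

$794.78

Regular pay: 35 × $21.08 = $737.80
Overtime pay: 6 × $21.08 × 2 = $252.96
Gross pay = $737.80 + $252.96 = $990.76
Dependent care FSA: $24.70
Taxable wages = $990.76 − $24.70 = $966.06
State withholding: $966.06 × 0.0815 = $78.73
Local income tax: $966.06 × 0.02 = $19.32
State unemployment insurance (employee share): $990.76 × 0.005 = $4.95
Social Security (OASDI): $990.76 × 0.0554 = $54.89
AD&D insurance premium: $13.39
Total deductions = $24.70 + $78.73 + $19.32 + $4.95 + $54.89 + $13.39 = $195.98
Net pay = $990.76 − $195.98 = $794.78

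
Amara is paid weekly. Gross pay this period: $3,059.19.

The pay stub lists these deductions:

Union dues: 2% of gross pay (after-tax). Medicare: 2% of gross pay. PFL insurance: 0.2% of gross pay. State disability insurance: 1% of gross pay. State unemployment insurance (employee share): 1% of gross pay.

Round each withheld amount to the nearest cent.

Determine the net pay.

Medicare: $3,059.19 × 0.02 = $61.18
State unemployment insurance (employee share): $3,059.19 × 0.01 = $30.59
State disability insurance: $3,059.19 × 0.01 = $30.59
PFL insurance: $3,059.19 × 0.002 = $6.12
Union dues: $3,059.19 × 0.02 = $61.18
Total deductions = $61.18 + $30.59 + $30.59 + $6.12 + $61.18 = $189.66
Net pay = $3,059.19 − $189.66 = $2,869.53

$2,869.53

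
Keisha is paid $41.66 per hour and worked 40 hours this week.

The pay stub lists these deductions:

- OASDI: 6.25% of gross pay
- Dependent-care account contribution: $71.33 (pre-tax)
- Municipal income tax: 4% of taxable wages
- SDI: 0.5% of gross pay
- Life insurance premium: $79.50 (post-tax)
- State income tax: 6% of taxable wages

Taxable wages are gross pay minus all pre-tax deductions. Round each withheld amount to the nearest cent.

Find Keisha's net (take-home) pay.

Gross pay: 40 × $41.66 = $1,666.40
Dependent-care account contribution: $71.33
Taxable wages = $1,666.40 − $71.33 = $1,595.07
State income tax: $1,595.07 × 0.06 = $95.70
Municipal income tax: $1,595.07 × 0.04 = $63.80
SDI: $1,666.40 × 0.005 = $8.33
OASDI: $1,666.40 × 0.0625 = $104.15
Life insurance premium: $79.50
Total deductions = $71.33 + $95.70 + $63.80 + $8.33 + $104.15 + $79.50 = $422.81
Net pay = $1,666.40 − $422.81 = $1,243.59

$1,243.59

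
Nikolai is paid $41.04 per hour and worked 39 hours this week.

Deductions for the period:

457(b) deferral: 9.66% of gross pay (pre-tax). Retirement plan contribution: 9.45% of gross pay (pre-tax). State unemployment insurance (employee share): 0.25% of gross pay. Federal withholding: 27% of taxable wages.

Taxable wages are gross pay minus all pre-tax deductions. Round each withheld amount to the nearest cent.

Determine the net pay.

$941.13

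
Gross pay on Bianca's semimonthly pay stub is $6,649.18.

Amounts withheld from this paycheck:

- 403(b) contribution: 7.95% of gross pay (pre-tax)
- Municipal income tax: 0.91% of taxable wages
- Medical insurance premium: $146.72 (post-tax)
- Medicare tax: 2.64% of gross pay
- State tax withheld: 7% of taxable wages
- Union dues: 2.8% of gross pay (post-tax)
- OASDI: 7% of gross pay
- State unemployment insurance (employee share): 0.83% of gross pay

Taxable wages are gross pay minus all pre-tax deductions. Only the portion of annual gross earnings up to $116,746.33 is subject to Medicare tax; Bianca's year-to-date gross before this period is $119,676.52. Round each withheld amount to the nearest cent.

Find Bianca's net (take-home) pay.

403(b) contribution: $6,649.18 × 0.0795 = $528.61
Taxable wages = $6,649.18 − $528.61 = $6,120.57
State tax withheld: $6,120.57 × 0.07 = $428.44
Municipal income tax: $6,120.57 × 0.0091 = $55.70
Medicare tax: annual cap $116,746.33 already reached (YTD $119,676.52), so $0.00
OASDI: $6,649.18 × 0.07 = $465.44
State unemployment insurance (employee share): $6,649.18 × 0.0083 = $55.19
Union dues: $6,649.18 × 0.028 = $186.18
Medical insurance premium: $146.72
Total deductions = $528.61 + $428.44 + $55.70 + $0.00 + $465.44 + $55.19 + $186.18 + $146.72 = $1,866.28
Net pay = $6,649.18 − $1,866.28 = $4,782.90

$4,782.90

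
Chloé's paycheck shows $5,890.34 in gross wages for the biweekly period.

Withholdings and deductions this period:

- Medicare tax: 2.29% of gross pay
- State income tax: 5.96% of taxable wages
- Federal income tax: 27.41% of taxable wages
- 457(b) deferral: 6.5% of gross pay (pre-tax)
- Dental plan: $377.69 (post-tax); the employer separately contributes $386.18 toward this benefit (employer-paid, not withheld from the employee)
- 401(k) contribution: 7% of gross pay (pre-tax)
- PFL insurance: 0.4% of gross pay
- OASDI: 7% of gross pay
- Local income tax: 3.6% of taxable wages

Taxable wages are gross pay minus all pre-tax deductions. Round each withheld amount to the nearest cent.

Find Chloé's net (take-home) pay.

$2,263.01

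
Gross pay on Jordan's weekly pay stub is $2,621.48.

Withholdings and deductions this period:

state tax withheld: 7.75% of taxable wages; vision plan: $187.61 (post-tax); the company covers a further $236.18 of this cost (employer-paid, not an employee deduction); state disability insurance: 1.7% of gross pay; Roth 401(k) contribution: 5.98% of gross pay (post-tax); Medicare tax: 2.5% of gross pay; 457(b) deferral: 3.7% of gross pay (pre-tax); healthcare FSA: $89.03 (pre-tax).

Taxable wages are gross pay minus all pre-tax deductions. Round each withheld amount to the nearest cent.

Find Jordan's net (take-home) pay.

457(b) deferral: $2,621.48 × 0.037 = $96.99
Healthcare FSA: $89.03
Pre-tax total = $96.99 + $89.03 = $186.02
Taxable wages = $2,621.48 − $186.02 = $2,435.46
State tax withheld: $2,435.46 × 0.0775 = $188.75
Medicare tax: $2,621.48 × 0.025 = $65.54
State disability insurance: $2,621.48 × 0.017 = $44.57
Vision plan: $187.61
Roth 401(k) contribution: $2,621.48 × 0.0598 = $156.76
(Employer's $236.18 toward vision plan is not withheld from the employee.)
Total deductions = $96.99 + $89.03 + $188.75 + $65.54 + $44.57 + $187.61 + $156.76 = $829.25
Net pay = $2,621.48 − $829.25 = $1,792.23

$1,792.23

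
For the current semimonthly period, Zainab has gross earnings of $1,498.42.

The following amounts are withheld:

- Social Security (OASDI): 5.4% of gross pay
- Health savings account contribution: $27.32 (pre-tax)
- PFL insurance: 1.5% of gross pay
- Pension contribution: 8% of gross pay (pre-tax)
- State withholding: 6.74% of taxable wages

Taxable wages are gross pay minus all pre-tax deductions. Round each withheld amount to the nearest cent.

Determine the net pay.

Pension contribution: $1,498.42 × 0.08 = $119.87
Health savings account contribution: $27.32
Pre-tax total = $119.87 + $27.32 = $147.19
Taxable wages = $1,498.42 − $147.19 = $1,351.23
State withholding: $1,351.23 × 0.0674 = $91.07
Social Security (OASDI): $1,498.42 × 0.054 = $80.91
PFL insurance: $1,498.42 × 0.015 = $22.48
Total deductions = $119.87 + $27.32 + $91.07 + $80.91 + $22.48 = $341.65
Net pay = $1,498.42 − $341.65 = $1,156.77

$1,156.77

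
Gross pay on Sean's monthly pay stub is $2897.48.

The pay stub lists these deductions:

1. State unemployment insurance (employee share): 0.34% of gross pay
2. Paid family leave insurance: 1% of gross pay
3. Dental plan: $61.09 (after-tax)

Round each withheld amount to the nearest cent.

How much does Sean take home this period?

$2797.57

State unemployment insurance (employee share): $2897.48 × 0.0034 = $9.85
Paid family leave insurance: $2897.48 × 0.01 = $28.97
Dental plan: $61.09
Total deductions = $9.85 + $28.97 + $61.09 = $99.91
Net pay = $2897.48 − $99.91 = $2797.57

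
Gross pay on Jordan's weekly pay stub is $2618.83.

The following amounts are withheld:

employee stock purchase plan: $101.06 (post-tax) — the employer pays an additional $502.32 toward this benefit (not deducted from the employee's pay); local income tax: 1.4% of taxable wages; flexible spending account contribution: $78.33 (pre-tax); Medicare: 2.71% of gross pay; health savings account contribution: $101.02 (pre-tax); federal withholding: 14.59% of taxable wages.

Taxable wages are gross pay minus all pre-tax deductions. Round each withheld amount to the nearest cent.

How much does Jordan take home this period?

Flexible spending account contribution: $78.33
Health savings account contribution: $101.02
Pre-tax total = $78.33 + $101.02 = $179.35
Taxable wages = $2618.83 − $179.35 = $2439.48
Local income tax: $2439.48 × 0.014 = $34.15
Federal withholding: $2439.48 × 0.1459 = $355.92
Medicare: $2618.83 × 0.0271 = $70.97
Employee stock purchase plan: $101.06
(Employer's $502.32 toward employee stock purchase plan is not withheld from the employee.)
Total deductions = $78.33 + $101.02 + $34.15 + $355.92 + $70.97 + $101.06 = $741.45
Net pay = $2618.83 − $741.45 = $1877.38

$1877.38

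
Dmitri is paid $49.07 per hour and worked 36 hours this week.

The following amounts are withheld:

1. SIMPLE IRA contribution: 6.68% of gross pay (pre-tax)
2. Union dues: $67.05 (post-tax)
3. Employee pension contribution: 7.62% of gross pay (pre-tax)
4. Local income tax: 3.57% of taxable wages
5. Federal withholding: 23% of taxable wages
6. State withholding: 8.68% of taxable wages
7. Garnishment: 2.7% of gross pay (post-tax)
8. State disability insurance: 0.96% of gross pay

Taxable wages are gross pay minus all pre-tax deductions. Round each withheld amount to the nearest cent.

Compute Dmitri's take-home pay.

Gross pay: 36 × $49.07 = $1766.52
SIMPLE IRA contribution: $1766.52 × 0.0668 = $118.00
Employee pension contribution: $1766.52 × 0.0762 = $134.61
Pre-tax total = $118.00 + $134.61 = $252.61
Taxable wages = $1766.52 − $252.61 = $1513.91
Local income tax: $1513.91 × 0.0357 = $54.05
Federal withholding: $1513.91 × 0.23 = $348.20
State withholding: $1513.91 × 0.0868 = $131.41
State disability insurance: $1766.52 × 0.0096 = $16.96
Garnishment: $1766.52 × 0.027 = $47.70
Union dues: $67.05
Total deductions = $118.00 + $134.61 + $54.05 + $348.20 + $131.41 + $16.96 + $47.70 + $67.05 = $917.98
Net pay = $1766.52 − $917.98 = $848.54

$848.54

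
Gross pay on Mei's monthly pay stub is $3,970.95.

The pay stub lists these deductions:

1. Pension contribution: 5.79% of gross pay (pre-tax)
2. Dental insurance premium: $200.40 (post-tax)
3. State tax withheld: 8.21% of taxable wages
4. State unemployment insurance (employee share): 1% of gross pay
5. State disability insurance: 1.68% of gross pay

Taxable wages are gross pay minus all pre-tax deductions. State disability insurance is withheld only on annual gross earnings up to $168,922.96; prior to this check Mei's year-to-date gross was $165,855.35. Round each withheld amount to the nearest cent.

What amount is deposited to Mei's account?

$3,142.24

Pension contribution: $3,970.95 × 0.0579 = $229.92
Taxable wages = $3,970.95 − $229.92 = $3,741.03
State tax withheld: $3,741.03 × 0.0821 = $307.14
State unemployment insurance (employee share): $3,970.95 × 0.01 = $39.71
State disability insurance: only $168,922.96 − $165,855.35 = $3,067.61 of this check is subject → $3,067.61 × 0.0168 = $51.54
Dental insurance premium: $200.40
Total deductions = $229.92 + $307.14 + $39.71 + $51.54 + $200.40 = $828.71
Net pay = $3,970.95 − $828.71 = $3,142.24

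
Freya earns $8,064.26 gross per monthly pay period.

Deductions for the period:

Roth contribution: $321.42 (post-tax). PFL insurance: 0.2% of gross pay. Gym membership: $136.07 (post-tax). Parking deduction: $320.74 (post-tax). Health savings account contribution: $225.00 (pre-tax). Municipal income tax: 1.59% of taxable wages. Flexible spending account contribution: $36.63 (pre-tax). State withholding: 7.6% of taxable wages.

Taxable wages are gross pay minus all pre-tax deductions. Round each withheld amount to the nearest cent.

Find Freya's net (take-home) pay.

$6,291.21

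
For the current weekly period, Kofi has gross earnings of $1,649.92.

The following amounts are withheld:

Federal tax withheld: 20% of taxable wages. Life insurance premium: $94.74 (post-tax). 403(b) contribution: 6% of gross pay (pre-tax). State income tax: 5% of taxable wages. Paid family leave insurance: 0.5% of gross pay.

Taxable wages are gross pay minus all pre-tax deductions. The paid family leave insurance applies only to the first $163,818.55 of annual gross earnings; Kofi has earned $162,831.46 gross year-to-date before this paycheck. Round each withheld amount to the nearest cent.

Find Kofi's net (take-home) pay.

$1,063.51

403(b) contribution: $1,649.92 × 0.06 = $99.00
Taxable wages = $1,649.92 − $99.00 = $1,550.92
Federal tax withheld: $1,550.92 × 0.2 = $310.18
State income tax: $1,550.92 × 0.05 = $77.55
Paid family leave insurance: only $163,818.55 − $162,831.46 = $987.09 of this check is subject → $987.09 × 0.005 = $4.94
Life insurance premium: $94.74
Total deductions = $99.00 + $310.18 + $77.55 + $4.94 + $94.74 = $586.41
Net pay = $1,649.92 − $586.41 = $1,063.51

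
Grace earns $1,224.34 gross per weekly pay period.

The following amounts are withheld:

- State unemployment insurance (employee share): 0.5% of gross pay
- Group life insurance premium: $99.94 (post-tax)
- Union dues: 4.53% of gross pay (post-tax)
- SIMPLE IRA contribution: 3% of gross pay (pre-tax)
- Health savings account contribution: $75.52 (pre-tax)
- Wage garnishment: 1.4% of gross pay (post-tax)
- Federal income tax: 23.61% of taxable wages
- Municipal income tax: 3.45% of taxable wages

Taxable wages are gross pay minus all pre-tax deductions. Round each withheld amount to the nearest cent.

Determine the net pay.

$632.50

Health savings account contribution: $75.52
SIMPLE IRA contribution: $1,224.34 × 0.03 = $36.73
Pre-tax total = $75.52 + $36.73 = $112.25
Taxable wages = $1,224.34 − $112.25 = $1,112.09
Municipal income tax: $1,112.09 × 0.0345 = $38.37
Federal income tax: $1,112.09 × 0.2361 = $262.56
State unemployment insurance (employee share): $1,224.34 × 0.005 = $6.12
Union dues: $1,224.34 × 0.0453 = $55.46
Group life insurance premium: $99.94
Wage garnishment: $1,224.34 × 0.014 = $17.14
Total deductions = $75.52 + $36.73 + $38.37 + $262.56 + $6.12 + $55.46 + $99.94 + $17.14 = $591.84
Net pay = $1,224.34 − $591.84 = $632.50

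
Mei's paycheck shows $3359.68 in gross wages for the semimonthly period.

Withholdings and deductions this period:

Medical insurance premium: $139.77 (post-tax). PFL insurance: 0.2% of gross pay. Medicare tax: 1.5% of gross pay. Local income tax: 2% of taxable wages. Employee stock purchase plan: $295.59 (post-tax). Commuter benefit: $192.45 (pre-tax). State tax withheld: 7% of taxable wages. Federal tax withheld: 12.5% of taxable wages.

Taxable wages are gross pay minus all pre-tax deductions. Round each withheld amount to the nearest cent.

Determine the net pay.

Commuter benefit: $192.45
Taxable wages = $3359.68 − $192.45 = $3167.23
Federal tax withheld: $3167.23 × 0.125 = $395.90
Local income tax: $3167.23 × 0.02 = $63.34
State tax withheld: $3167.23 × 0.07 = $221.71
PFL insurance: $3359.68 × 0.002 = $6.72
Medicare tax: $3359.68 × 0.015 = $50.40
Employee stock purchase plan: $295.59
Medical insurance premium: $139.77
Total deductions = $192.45 + $395.90 + $63.34 + $221.71 + $6.72 + $50.40 + $295.59 + $139.77 = $1365.88
Net pay = $3359.68 − $1365.88 = $1993.80

$1993.80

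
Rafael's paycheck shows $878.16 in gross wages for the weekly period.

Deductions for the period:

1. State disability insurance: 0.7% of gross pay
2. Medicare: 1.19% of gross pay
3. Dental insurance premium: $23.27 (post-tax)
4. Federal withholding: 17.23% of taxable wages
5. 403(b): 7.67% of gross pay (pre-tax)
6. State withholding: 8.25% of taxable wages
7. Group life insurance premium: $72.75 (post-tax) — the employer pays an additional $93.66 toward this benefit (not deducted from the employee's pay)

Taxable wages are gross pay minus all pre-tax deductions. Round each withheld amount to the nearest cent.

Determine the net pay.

403(b): $878.16 × 0.0767 = $67.35
Taxable wages = $878.16 − $67.35 = $810.81
State withholding: $810.81 × 0.0825 = $66.89
Federal withholding: $810.81 × 0.1723 = $139.70
State disability insurance: $878.16 × 0.007 = $6.15
Medicare: $878.16 × 0.0119 = $10.45
Group life insurance premium: $72.75
Dental insurance premium: $23.27
(Employer's $93.66 toward group life insurance premium is not withheld from the employee.)
Total deductions = $67.35 + $66.89 + $139.70 + $6.15 + $10.45 + $72.75 + $23.27 = $386.56
Net pay = $878.16 − $386.56 = $491.60

$491.60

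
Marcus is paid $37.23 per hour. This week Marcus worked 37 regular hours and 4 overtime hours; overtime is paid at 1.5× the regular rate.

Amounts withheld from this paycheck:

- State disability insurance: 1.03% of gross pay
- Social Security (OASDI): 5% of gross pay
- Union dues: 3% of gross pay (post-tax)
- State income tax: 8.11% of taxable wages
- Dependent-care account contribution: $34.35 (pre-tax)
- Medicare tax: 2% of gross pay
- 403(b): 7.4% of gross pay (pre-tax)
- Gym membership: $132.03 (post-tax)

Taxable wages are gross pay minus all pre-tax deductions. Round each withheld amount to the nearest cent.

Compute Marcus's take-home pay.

$1,022.02

Regular pay: 37 × $37.23 = $1,377.51
Overtime pay: 4 × $37.23 × 1.5 = $223.38
Gross pay = $1,377.51 + $223.38 = $1,600.89
403(b): $1,600.89 × 0.074 = $118.47
Dependent-care account contribution: $34.35
Pre-tax total = $118.47 + $34.35 = $152.82
Taxable wages = $1,600.89 − $152.82 = $1,448.07
State income tax: $1,448.07 × 0.0811 = $117.44
Social Security (OASDI): $1,600.89 × 0.05 = $80.04
State disability insurance: $1,600.89 × 0.0103 = $16.49
Medicare tax: $1,600.89 × 0.02 = $32.02
Gym membership: $132.03
Union dues: $1,600.89 × 0.03 = $48.03
Total deductions = $118.47 + $34.35 + $117.44 + $80.04 + $16.49 + $32.02 + $132.03 + $48.03 = $578.87
Net pay = $1,600.89 − $578.87 = $1,022.02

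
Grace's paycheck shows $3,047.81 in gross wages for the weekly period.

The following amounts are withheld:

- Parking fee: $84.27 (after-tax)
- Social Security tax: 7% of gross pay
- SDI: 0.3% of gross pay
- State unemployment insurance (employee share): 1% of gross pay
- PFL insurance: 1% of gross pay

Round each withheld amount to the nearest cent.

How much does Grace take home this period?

$2,680.09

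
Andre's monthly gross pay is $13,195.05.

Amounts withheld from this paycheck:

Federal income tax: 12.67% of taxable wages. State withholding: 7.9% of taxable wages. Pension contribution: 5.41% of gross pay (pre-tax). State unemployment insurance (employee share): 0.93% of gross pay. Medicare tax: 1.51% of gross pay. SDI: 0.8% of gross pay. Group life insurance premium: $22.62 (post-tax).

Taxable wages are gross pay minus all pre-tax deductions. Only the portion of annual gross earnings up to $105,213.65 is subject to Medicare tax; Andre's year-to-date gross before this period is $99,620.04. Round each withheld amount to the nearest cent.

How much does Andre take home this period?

$9,578.47

Pension contribution: $13,195.05 × 0.0541 = $713.85
Taxable wages = $13,195.05 − $713.85 = $12,481.20
State withholding: $12,481.20 × 0.079 = $986.01
Federal income tax: $12,481.20 × 0.1267 = $1,581.37
SDI: $13,195.05 × 0.008 = $105.56
State unemployment insurance (employee share): $13,195.05 × 0.0093 = $122.71
Medicare tax: only $105,213.65 − $99,620.04 = $5,593.61 of this check is subject → $5,593.61 × 0.0151 = $84.46
Group life insurance premium: $22.62
Total deductions = $713.85 + $986.01 + $1,581.37 + $105.56 + $122.71 + $84.46 + $22.62 = $3,616.58
Net pay = $13,195.05 − $3,616.58 = $9,578.47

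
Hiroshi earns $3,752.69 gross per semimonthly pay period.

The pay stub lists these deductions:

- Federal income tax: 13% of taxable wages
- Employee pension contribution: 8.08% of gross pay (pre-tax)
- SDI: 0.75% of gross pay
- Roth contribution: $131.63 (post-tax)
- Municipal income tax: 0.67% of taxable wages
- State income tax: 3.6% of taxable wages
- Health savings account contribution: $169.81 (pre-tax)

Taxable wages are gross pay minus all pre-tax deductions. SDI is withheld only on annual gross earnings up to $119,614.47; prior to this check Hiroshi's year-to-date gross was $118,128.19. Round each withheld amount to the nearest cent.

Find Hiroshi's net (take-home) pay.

$2,570.48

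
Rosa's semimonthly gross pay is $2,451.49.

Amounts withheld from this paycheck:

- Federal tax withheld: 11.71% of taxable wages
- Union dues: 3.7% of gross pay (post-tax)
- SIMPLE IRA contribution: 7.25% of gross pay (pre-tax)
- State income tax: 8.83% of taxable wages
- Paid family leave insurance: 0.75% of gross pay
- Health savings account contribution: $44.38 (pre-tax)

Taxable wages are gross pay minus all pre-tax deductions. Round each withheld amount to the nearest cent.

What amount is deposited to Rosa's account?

SIMPLE IRA contribution: $2,451.49 × 0.0725 = $177.73
Health savings account contribution: $44.38
Pre-tax total = $177.73 + $44.38 = $222.11
Taxable wages = $2,451.49 − $222.11 = $2,229.38
State income tax: $2,229.38 × 0.0883 = $196.85
Federal tax withheld: $2,229.38 × 0.1171 = $261.06
Paid family leave insurance: $2,451.49 × 0.0075 = $18.39
Union dues: $2,451.49 × 0.037 = $90.71
Total deductions = $177.73 + $44.38 + $196.85 + $261.06 + $18.39 + $90.71 = $789.12
Net pay = $2,451.49 − $789.12 = $1,662.37

$1,662.37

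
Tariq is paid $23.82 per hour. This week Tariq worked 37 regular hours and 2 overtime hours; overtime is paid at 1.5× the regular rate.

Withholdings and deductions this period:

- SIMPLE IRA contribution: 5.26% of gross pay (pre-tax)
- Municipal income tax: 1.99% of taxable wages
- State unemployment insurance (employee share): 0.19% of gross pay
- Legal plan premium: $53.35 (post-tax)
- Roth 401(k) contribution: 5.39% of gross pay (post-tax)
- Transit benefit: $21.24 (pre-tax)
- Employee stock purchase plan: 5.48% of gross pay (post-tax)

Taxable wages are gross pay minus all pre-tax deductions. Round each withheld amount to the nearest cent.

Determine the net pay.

$705.17

Regular pay: 37 × $23.82 = $881.34
Overtime pay: 2 × $23.82 × 1.5 = $71.46
Gross pay = $881.34 + $71.46 = $952.80
Transit benefit: $21.24
SIMPLE IRA contribution: $952.80 × 0.0526 = $50.12
Pre-tax total = $21.24 + $50.12 = $71.36
Taxable wages = $952.80 − $71.36 = $881.44
Municipal income tax: $881.44 × 0.0199 = $17.54
State unemployment insurance (employee share): $952.80 × 0.0019 = $1.81
Employee stock purchase plan: $952.80 × 0.0548 = $52.21
Legal plan premium: $53.35
Roth 401(k) contribution: $952.80 × 0.0539 = $51.36
Total deductions = $21.24 + $50.12 + $17.54 + $1.81 + $52.21 + $53.35 + $51.36 = $247.63
Net pay = $952.80 − $247.63 = $705.17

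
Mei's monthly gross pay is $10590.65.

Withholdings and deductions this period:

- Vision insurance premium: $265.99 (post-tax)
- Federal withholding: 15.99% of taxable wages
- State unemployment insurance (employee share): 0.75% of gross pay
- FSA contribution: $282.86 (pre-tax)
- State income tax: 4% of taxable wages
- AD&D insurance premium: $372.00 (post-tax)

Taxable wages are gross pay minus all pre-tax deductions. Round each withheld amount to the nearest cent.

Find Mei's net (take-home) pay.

$7529.84

FSA contribution: $282.86
Taxable wages = $10590.65 − $282.86 = $10307.79
Federal withholding: $10307.79 × 0.1599 = $1648.22
State income tax: $10307.79 × 0.04 = $412.31
State unemployment insurance (employee share): $10590.65 × 0.0075 = $79.43
Vision insurance premium: $265.99
AD&D insurance premium: $372.00
Total deductions = $282.86 + $1648.22 + $412.31 + $79.43 + $265.99 + $372.00 = $3060.81
Net pay = $10590.65 − $3060.81 = $7529.84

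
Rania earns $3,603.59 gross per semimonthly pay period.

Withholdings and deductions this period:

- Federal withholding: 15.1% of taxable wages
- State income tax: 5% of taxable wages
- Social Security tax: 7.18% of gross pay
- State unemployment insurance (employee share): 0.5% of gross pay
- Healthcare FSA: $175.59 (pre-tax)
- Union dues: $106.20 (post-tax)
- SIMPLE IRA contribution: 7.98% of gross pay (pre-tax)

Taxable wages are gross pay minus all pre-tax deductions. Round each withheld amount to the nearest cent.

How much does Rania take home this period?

$2,126.25

Healthcare FSA: $175.59
SIMPLE IRA contribution: $3,603.59 × 0.0798 = $287.57
Pre-tax total = $175.59 + $287.57 = $463.16
Taxable wages = $3,603.59 − $463.16 = $3,140.43
Federal withholding: $3,140.43 × 0.151 = $474.20
State income tax: $3,140.43 × 0.05 = $157.02
State unemployment insurance (employee share): $3,603.59 × 0.005 = $18.02
Social Security tax: $3,603.59 × 0.0718 = $258.74
Union dues: $106.20
Total deductions = $175.59 + $287.57 + $474.20 + $157.02 + $18.02 + $258.74 + $106.20 = $1,477.34
Net pay = $3,603.59 − $1,477.34 = $2,126.25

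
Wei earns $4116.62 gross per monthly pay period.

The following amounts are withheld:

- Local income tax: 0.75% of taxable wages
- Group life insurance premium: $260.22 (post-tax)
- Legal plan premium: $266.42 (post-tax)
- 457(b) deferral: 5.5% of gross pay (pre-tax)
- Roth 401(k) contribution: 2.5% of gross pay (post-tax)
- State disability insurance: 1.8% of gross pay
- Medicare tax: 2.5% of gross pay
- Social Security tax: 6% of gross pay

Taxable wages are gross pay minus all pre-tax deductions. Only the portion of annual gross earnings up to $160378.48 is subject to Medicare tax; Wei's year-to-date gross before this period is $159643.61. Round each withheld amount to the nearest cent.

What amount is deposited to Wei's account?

457(b) deferral: $4116.62 × 0.055 = $226.41
Taxable wages = $4116.62 − $226.41 = $3890.21
Local income tax: $3890.21 × 0.0075 = $29.18
Social Security tax: $4116.62 × 0.06 = $247.00
State disability insurance: $4116.62 × 0.018 = $74.10
Medicare tax: only $160378.48 − $159643.61 = $734.87 of this check is subject → $734.87 × 0.025 = $18.37
Legal plan premium: $266.42
Roth 401(k) contribution: $4116.62 × 0.025 = $102.92
Group life insurance premium: $260.22
Total deductions = $226.41 + $29.18 + $247.00 + $74.10 + $18.37 + $266.42 + $102.92 + $260.22 = $1224.62
Net pay = $4116.62 − $1224.62 = $2892.00

$2892.00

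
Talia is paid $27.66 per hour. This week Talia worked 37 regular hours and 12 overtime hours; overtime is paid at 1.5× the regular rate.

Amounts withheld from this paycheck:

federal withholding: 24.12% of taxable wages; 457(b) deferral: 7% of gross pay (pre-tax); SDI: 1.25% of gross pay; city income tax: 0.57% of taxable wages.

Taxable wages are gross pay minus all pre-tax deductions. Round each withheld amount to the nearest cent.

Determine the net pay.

$1,046.48

Regular pay: 37 × $27.66 = $1,023.42
Overtime pay: 12 × $27.66 × 1.5 = $497.88
Gross pay = $1,023.42 + $497.88 = $1,521.30
457(b) deferral: $1,521.30 × 0.07 = $106.49
Taxable wages = $1,521.30 − $106.49 = $1,414.81
Federal withholding: $1,414.81 × 0.2412 = $341.25
City income tax: $1,414.81 × 0.0057 = $8.06
SDI: $1,521.30 × 0.0125 = $19.02
Total deductions = $106.49 + $341.25 + $8.06 + $19.02 = $474.82
Net pay = $1,521.30 − $474.82 = $1,046.48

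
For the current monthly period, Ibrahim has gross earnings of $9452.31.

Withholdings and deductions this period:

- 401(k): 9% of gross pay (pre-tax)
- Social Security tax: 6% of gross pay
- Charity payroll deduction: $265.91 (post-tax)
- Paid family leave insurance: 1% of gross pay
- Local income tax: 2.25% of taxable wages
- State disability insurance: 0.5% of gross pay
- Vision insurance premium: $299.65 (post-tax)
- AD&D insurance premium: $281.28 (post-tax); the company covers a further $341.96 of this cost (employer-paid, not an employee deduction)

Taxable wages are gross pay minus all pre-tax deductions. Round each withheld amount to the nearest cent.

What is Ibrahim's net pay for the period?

$6852.30

401(k): $9452.31 × 0.09 = $850.71
Taxable wages = $9452.31 − $850.71 = $8601.60
Local income tax: $8601.60 × 0.0225 = $193.54
Social Security tax: $9452.31 × 0.06 = $567.14
State disability insurance: $9452.31 × 0.005 = $47.26
Paid family leave insurance: $9452.31 × 0.01 = $94.52
Charity payroll deduction: $265.91
AD&D insurance premium: $281.28
Vision insurance premium: $299.65
(Employer's $341.96 toward AD&D insurance premium is not withheld from the employee.)
Total deductions = $850.71 + $193.54 + $567.14 + $47.26 + $94.52 + $265.91 + $281.28 + $299.65 = $2600.01
Net pay = $9452.31 − $2600.01 = $6852.30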